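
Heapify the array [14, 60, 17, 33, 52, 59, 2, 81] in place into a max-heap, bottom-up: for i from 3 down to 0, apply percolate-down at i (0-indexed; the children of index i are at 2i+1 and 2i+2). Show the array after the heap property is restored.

sift down from index 3:
  33 vs only child 81 at index 7, swap → [14, 60, 17, 81, 52, 59, 2, 33]
sift down from index 2:
  17 vs larger child 59 at index 5, swap → [14, 60, 59, 81, 52, 17, 2, 33]
sift down from index 1:
  60 vs larger child 81 at index 3, swap → [14, 81, 59, 60, 52, 17, 2, 33]
sift down from index 0:
  14 vs larger child 81 at index 1, swap → [81, 14, 59, 60, 52, 17, 2, 33]
  14 vs larger child 60 at index 3, swap → [81, 60, 59, 14, 52, 17, 2, 33]
  14 vs only child 33 at index 7, swap → [81, 60, 59, 33, 52, 17, 2, 14]

[81, 60, 59, 33, 52, 17, 2, 14]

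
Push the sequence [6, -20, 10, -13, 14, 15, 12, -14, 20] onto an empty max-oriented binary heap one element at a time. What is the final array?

Insert 6:
  append 6 at index 0 → [6] (no swap needed)
Insert -20:
  append -20 at index 1 → [6, -20] (no swap needed)
Insert 10:
  append 10 at index 2 → [6, -20, 10]
  10 > parent 6 at index 0, swap → [10, -20, 6]
Insert -13:
  append -13 at index 3 → [10, -20, 6, -13]
  -13 > parent -20 at index 1, swap → [10, -13, 6, -20]
Insert 14:
  append 14 at index 4 → [10, -13, 6, -20, 14]
  14 > parent -13 at index 1, swap → [10, 14, 6, -20, -13]
  14 > parent 10 at index 0, swap → [14, 10, 6, -20, -13]
Insert 15:
  append 15 at index 5 → [14, 10, 6, -20, -13, 15]
  15 > parent 6 at index 2, swap → [14, 10, 15, -20, -13, 6]
  15 > parent 14 at index 0, swap → [15, 10, 14, -20, -13, 6]
Insert 12:
  append 12 at index 6 → [15, 10, 14, -20, -13, 6, 12] (no swap needed)
Insert -14:
  append -14 at index 7 → [15, 10, 14, -20, -13, 6, 12, -14]
  -14 > parent -20 at index 3, swap → [15, 10, 14, -14, -13, 6, 12, -20]
Insert 20:
  append 20 at index 8 → [15, 10, 14, -14, -13, 6, 12, -20, 20]
  20 > parent -14 at index 3, swap → [15, 10, 14, 20, -13, 6, 12, -20, -14]
  20 > parent 10 at index 1, swap → [15, 20, 14, 10, -13, 6, 12, -20, -14]
  20 > parent 15 at index 0, swap → [20, 15, 14, 10, -13, 6, 12, -20, -14]

[20, 15, 14, 10, -13, 6, 12, -20, -14]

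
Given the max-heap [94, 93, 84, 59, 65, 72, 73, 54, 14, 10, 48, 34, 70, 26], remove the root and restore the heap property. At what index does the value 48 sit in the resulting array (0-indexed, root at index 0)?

remove root 94; move last element 26 to root → [26, 93, 84, 59, 65, 72, 73, 54, 14, 10, 48, 34, 70]
26 vs larger child 93 at index 1, swap → [93, 26, 84, 59, 65, 72, 73, 54, 14, 10, 48, 34, 70]
26 vs larger child 65 at index 4, swap → [93, 65, 84, 59, 26, 72, 73, 54, 14, 10, 48, 34, 70]
26 vs larger child 48 at index 10, swap → [93, 65, 84, 59, 48, 72, 73, 54, 14, 10, 26, 34, 70]
resulting array: [93, 65, 84, 59, 48, 72, 73, 54, 14, 10, 26, 34, 70]

4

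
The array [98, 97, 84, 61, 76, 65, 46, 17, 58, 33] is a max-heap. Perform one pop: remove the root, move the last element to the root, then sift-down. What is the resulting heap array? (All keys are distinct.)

[97, 76, 84, 61, 33, 65, 46, 17, 58]

remove root 98; move last element 33 to root → [33, 97, 84, 61, 76, 65, 46, 17, 58]
33 vs larger child 97 at index 1, swap → [97, 33, 84, 61, 76, 65, 46, 17, 58]
33 vs larger child 76 at index 4, swap → [97, 76, 84, 61, 33, 65, 46, 17, 58]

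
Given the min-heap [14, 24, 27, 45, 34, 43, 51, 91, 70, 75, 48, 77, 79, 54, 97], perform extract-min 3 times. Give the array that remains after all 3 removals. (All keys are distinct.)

extract-min #1 returns 14:
  remove root 14; move last element 97 to root → [97, 24, 27, 45, 34, 43, 51, 91, 70, 75, 48, 77, 79, 54]
  97 vs smaller child 24 at index 1, swap → [24, 97, 27, 45, 34, 43, 51, 91, 70, 75, 48, 77, 79, 54]
  97 vs smaller child 34 at index 4, swap → [24, 34, 27, 45, 97, 43, 51, 91, 70, 75, 48, 77, 79, 54]
  97 vs smaller child 48 at index 10, swap → [24, 34, 27, 45, 48, 43, 51, 91, 70, 75, 97, 77, 79, 54]
extract-min #2 returns 24:
  remove root 24; move last element 54 to root → [54, 34, 27, 45, 48, 43, 51, 91, 70, 75, 97, 77, 79]
  54 vs smaller child 27 at index 2, swap → [27, 34, 54, 45, 48, 43, 51, 91, 70, 75, 97, 77, 79]
  54 vs smaller child 43 at index 5, swap → [27, 34, 43, 45, 48, 54, 51, 91, 70, 75, 97, 77, 79]
extract-min #3 returns 27:
  remove root 27; move last element 79 to root → [79, 34, 43, 45, 48, 54, 51, 91, 70, 75, 97, 77]
  79 vs smaller child 34 at index 1, swap → [34, 79, 43, 45, 48, 54, 51, 91, 70, 75, 97, 77]
  79 vs smaller child 45 at index 3, swap → [34, 45, 43, 79, 48, 54, 51, 91, 70, 75, 97, 77]
  79 vs smaller child 70 at index 8, swap → [34, 45, 43, 70, 48, 54, 51, 91, 79, 75, 97, 77]

[34, 45, 43, 70, 48, 54, 51, 91, 79, 75, 97, 77]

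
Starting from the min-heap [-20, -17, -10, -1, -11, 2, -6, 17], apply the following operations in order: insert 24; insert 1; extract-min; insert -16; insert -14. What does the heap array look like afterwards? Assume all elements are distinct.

[-17, -16, -10, -1, -14, 2, -6, 17, 24, 1, -11]

insert 24:
  append 24 at index 8 → [-20, -17, -10, -1, -11, 2, -6, 17, 24] (no swap needed)
insert 1:
  append 1 at index 9 → [-20, -17, -10, -1, -11, 2, -6, 17, 24, 1] (no swap needed)
extract-min → returns -20:
  remove root -20; move last element 1 to root → [1, -17, -10, -1, -11, 2, -6, 17, 24]
  1 vs smaller child -17 at index 1, swap → [-17, 1, -10, -1, -11, 2, -6, 17, 24]
  1 vs smaller child -11 at index 4, swap → [-17, -11, -10, -1, 1, 2, -6, 17, 24]
insert -16:
  append -16 at index 9 → [-17, -11, -10, -1, 1, 2, -6, 17, 24, -16]
  -16 < parent 1 at index 4, swap → [-17, -11, -10, -1, -16, 2, -6, 17, 24, 1]
  -16 < parent -11 at index 1, swap → [-17, -16, -10, -1, -11, 2, -6, 17, 24, 1]
insert -14:
  append -14 at index 10 → [-17, -16, -10, -1, -11, 2, -6, 17, 24, 1, -14]
  -14 < parent -11 at index 4, swap → [-17, -16, -10, -1, -14, 2, -6, 17, 24, 1, -11]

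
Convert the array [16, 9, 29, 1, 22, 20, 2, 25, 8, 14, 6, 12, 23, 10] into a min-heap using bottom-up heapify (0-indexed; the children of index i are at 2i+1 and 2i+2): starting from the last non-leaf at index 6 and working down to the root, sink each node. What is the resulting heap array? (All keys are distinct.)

[1, 6, 2, 8, 14, 12, 10, 25, 9, 16, 22, 20, 23, 29]

sift down from index 6: already satisfies heap property
sift down from index 5:
  20 vs smaller child 12 at index 11, swap → [16, 9, 29, 1, 22, 12, 2, 25, 8, 14, 6, 20, 23, 10]
sift down from index 4:
  22 vs smaller child 6 at index 10, swap → [16, 9, 29, 1, 6, 12, 2, 25, 8, 14, 22, 20, 23, 10]
sift down from index 3: already satisfies heap property
sift down from index 2:
  29 vs smaller child 2 at index 6, swap → [16, 9, 2, 1, 6, 12, 29, 25, 8, 14, 22, 20, 23, 10]
  29 vs only child 10 at index 13, swap → [16, 9, 2, 1, 6, 12, 10, 25, 8, 14, 22, 20, 23, 29]
sift down from index 1:
  9 vs smaller child 1 at index 3, swap → [16, 1, 2, 9, 6, 12, 10, 25, 8, 14, 22, 20, 23, 29]
  9 vs smaller child 8 at index 8, swap → [16, 1, 2, 8, 6, 12, 10, 25, 9, 14, 22, 20, 23, 29]
sift down from index 0:
  16 vs smaller child 1 at index 1, swap → [1, 16, 2, 8, 6, 12, 10, 25, 9, 14, 22, 20, 23, 29]
  16 vs smaller child 6 at index 4, swap → [1, 6, 2, 8, 16, 12, 10, 25, 9, 14, 22, 20, 23, 29]
  16 vs smaller child 14 at index 9, swap → [1, 6, 2, 8, 14, 12, 10, 25, 9, 16, 22, 20, 23, 29]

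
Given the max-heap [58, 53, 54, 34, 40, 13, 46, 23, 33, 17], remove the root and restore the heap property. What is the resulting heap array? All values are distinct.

[54, 53, 46, 34, 40, 13, 17, 23, 33]

remove root 58; move last element 17 to root → [17, 53, 54, 34, 40, 13, 46, 23, 33]
17 vs larger child 54 at index 2, swap → [54, 53, 17, 34, 40, 13, 46, 23, 33]
17 vs larger child 46 at index 6, swap → [54, 53, 46, 34, 40, 13, 17, 23, 33]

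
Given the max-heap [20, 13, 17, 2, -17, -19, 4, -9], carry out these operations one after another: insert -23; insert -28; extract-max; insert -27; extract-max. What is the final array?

insert -23:
  append -23 at index 8 → [20, 13, 17, 2, -17, -19, 4, -9, -23] (no swap needed)
insert -28:
  append -28 at index 9 → [20, 13, 17, 2, -17, -19, 4, -9, -23, -28] (no swap needed)
extract-max → returns 20:
  remove root 20; move last element -28 to root → [-28, 13, 17, 2, -17, -19, 4, -9, -23]
  -28 vs larger child 17 at index 2, swap → [17, 13, -28, 2, -17, -19, 4, -9, -23]
  -28 vs larger child 4 at index 6, swap → [17, 13, 4, 2, -17, -19, -28, -9, -23]
insert -27:
  append -27 at index 9 → [17, 13, 4, 2, -17, -19, -28, -9, -23, -27] (no swap needed)
extract-max → returns 17:
  remove root 17; move last element -27 to root → [-27, 13, 4, 2, -17, -19, -28, -9, -23]
  -27 vs larger child 13 at index 1, swap → [13, -27, 4, 2, -17, -19, -28, -9, -23]
  -27 vs larger child 2 at index 3, swap → [13, 2, 4, -27, -17, -19, -28, -9, -23]
  -27 vs larger child -9 at index 7, swap → [13, 2, 4, -9, -17, -19, -28, -27, -23]

[13, 2, 4, -9, -17, -19, -28, -27, -23]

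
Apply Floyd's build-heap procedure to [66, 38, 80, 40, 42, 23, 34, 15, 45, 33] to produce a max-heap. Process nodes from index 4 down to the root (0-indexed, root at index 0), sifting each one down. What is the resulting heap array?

sift down from index 4: already satisfies heap property
sift down from index 3:
  40 vs larger child 45 at index 8, swap → [66, 38, 80, 45, 42, 23, 34, 15, 40, 33]
sift down from index 2: already satisfies heap property
sift down from index 1:
  38 vs larger child 45 at index 3, swap → [66, 45, 80, 38, 42, 23, 34, 15, 40, 33]
  38 vs larger child 40 at index 8, swap → [66, 45, 80, 40, 42, 23, 34, 15, 38, 33]
sift down from index 0:
  66 vs larger child 80 at index 2, swap → [80, 45, 66, 40, 42, 23, 34, 15, 38, 33]

[80, 45, 66, 40, 42, 23, 34, 15, 38, 33]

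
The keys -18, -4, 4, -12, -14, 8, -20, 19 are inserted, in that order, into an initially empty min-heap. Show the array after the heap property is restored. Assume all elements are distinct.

[-20, -14, -18, -4, -12, 8, 4, 19]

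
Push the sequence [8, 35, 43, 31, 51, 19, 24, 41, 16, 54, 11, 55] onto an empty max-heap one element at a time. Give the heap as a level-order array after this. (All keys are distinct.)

Insert 8:
  append 8 at index 0 → [8] (no swap needed)
Insert 35:
  append 35 at index 1 → [8, 35]
  35 > parent 8 at index 0, swap → [35, 8]
Insert 43:
  append 43 at index 2 → [35, 8, 43]
  43 > parent 35 at index 0, swap → [43, 8, 35]
Insert 31:
  append 31 at index 3 → [43, 8, 35, 31]
  31 > parent 8 at index 1, swap → [43, 31, 35, 8]
Insert 51:
  append 51 at index 4 → [43, 31, 35, 8, 51]
  51 > parent 31 at index 1, swap → [43, 51, 35, 8, 31]
  51 > parent 43 at index 0, swap → [51, 43, 35, 8, 31]
Insert 19:
  append 19 at index 5 → [51, 43, 35, 8, 31, 19] (no swap needed)
Insert 24:
  append 24 at index 6 → [51, 43, 35, 8, 31, 19, 24] (no swap needed)
Insert 41:
  append 41 at index 7 → [51, 43, 35, 8, 31, 19, 24, 41]
  41 > parent 8 at index 3, swap → [51, 43, 35, 41, 31, 19, 24, 8]
Insert 16:
  append 16 at index 8 → [51, 43, 35, 41, 31, 19, 24, 8, 16] (no swap needed)
Insert 54:
  append 54 at index 9 → [51, 43, 35, 41, 31, 19, 24, 8, 16, 54]
  54 > parent 31 at index 4, swap → [51, 43, 35, 41, 54, 19, 24, 8, 16, 31]
  54 > parent 43 at index 1, swap → [51, 54, 35, 41, 43, 19, 24, 8, 16, 31]
  54 > parent 51 at index 0, swap → [54, 51, 35, 41, 43, 19, 24, 8, 16, 31]
Insert 11:
  append 11 at index 10 → [54, 51, 35, 41, 43, 19, 24, 8, 16, 31, 11] (no swap needed)
Insert 55:
  append 55 at index 11 → [54, 51, 35, 41, 43, 19, 24, 8, 16, 31, 11, 55]
  55 > parent 19 at index 5, swap → [54, 51, 35, 41, 43, 55, 24, 8, 16, 31, 11, 19]
  55 > parent 35 at index 2, swap → [54, 51, 55, 41, 43, 35, 24, 8, 16, 31, 11, 19]
  55 > parent 54 at index 0, swap → [55, 51, 54, 41, 43, 35, 24, 8, 16, 31, 11, 19]

[55, 51, 54, 41, 43, 35, 24, 8, 16, 31, 11, 19]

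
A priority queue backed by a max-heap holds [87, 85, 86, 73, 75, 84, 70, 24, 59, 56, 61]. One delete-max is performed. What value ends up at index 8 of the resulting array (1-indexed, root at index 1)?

remove root 87; move last element 61 to root → [61, 85, 86, 73, 75, 84, 70, 24, 59, 56]
61 vs larger child 86 at index 3, swap → [86, 85, 61, 73, 75, 84, 70, 24, 59, 56]
61 vs larger child 84 at index 6, swap → [86, 85, 84, 73, 75, 61, 70, 24, 59, 56]
resulting array: [86, 85, 84, 73, 75, 61, 70, 24, 59, 56]

24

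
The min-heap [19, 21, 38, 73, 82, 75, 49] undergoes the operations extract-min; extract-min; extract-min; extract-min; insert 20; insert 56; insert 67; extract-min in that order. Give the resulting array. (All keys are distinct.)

[56, 73, 67, 82, 75]

extract-min → returns 19:
  remove root 19; move last element 49 to root → [49, 21, 38, 73, 82, 75]
  49 vs smaller child 21 at index 1, swap → [21, 49, 38, 73, 82, 75]
extract-min → returns 21:
  remove root 21; move last element 75 to root → [75, 49, 38, 73, 82]
  75 vs smaller child 38 at index 2, swap → [38, 49, 75, 73, 82]
extract-min → returns 38:
  remove root 38; move last element 82 to root → [82, 49, 75, 73]
  82 vs smaller child 49 at index 1, swap → [49, 82, 75, 73]
  82 vs only child 73 at index 3, swap → [49, 73, 75, 82]
extract-min → returns 49:
  remove root 49; move last element 82 to root → [82, 73, 75]
  82 vs smaller child 73 at index 1, swap → [73, 82, 75]
insert 20:
  append 20 at index 3 → [73, 82, 75, 20]
  20 < parent 82 at index 1, swap → [73, 20, 75, 82]
  20 < parent 73 at index 0, swap → [20, 73, 75, 82]
insert 56:
  append 56 at index 4 → [20, 73, 75, 82, 56]
  56 < parent 73 at index 1, swap → [20, 56, 75, 82, 73]
insert 67:
  append 67 at index 5 → [20, 56, 75, 82, 73, 67]
  67 < parent 75 at index 2, swap → [20, 56, 67, 82, 73, 75]
extract-min → returns 20:
  remove root 20; move last element 75 to root → [75, 56, 67, 82, 73]
  75 vs smaller child 56 at index 1, swap → [56, 75, 67, 82, 73]
  75 vs smaller child 73 at index 4, swap → [56, 73, 67, 82, 75]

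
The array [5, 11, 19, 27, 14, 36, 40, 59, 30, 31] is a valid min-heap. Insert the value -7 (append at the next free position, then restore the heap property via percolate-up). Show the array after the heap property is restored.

[-7, 5, 19, 27, 11, 36, 40, 59, 30, 31, 14]

append -7 at index 10 → [5, 11, 19, 27, 14, 36, 40, 59, 30, 31, -7]
-7 < parent 14 at index 4, swap → [5, 11, 19, 27, -7, 36, 40, 59, 30, 31, 14]
-7 < parent 11 at index 1, swap → [5, -7, 19, 27, 11, 36, 40, 59, 30, 31, 14]
-7 < parent 5 at index 0, swap → [-7, 5, 19, 27, 11, 36, 40, 59, 30, 31, 14]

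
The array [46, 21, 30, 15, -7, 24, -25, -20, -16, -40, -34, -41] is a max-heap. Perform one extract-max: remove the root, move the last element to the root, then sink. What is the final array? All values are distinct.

remove root 46; move last element -41 to root → [-41, 21, 30, 15, -7, 24, -25, -20, -16, -40, -34]
-41 vs larger child 30 at index 2, swap → [30, 21, -41, 15, -7, 24, -25, -20, -16, -40, -34]
-41 vs larger child 24 at index 5, swap → [30, 21, 24, 15, -7, -41, -25, -20, -16, -40, -34]

[30, 21, 24, 15, -7, -41, -25, -20, -16, -40, -34]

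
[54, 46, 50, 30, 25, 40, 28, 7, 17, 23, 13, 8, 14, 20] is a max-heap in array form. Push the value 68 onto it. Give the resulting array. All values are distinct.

[68, 46, 54, 30, 25, 40, 50, 7, 17, 23, 13, 8, 14, 20, 28]

append 68 at index 14 → [54, 46, 50, 30, 25, 40, 28, 7, 17, 23, 13, 8, 14, 20, 68]
68 > parent 28 at index 6, swap → [54, 46, 50, 30, 25, 40, 68, 7, 17, 23, 13, 8, 14, 20, 28]
68 > parent 50 at index 2, swap → [54, 46, 68, 30, 25, 40, 50, 7, 17, 23, 13, 8, 14, 20, 28]
68 > parent 54 at index 0, swap → [68, 46, 54, 30, 25, 40, 50, 7, 17, 23, 13, 8, 14, 20, 28]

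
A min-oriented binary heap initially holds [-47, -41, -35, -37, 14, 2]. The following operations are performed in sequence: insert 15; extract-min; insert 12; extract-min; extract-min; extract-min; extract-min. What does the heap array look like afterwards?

[12, 15, 14]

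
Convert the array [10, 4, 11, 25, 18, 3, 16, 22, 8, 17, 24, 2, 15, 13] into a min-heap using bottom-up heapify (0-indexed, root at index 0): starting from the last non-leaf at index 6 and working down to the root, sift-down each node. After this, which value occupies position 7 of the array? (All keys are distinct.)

22

sift down from index 6:
  16 vs only child 13 at index 13, swap → [10, 4, 11, 25, 18, 3, 13, 22, 8, 17, 24, 2, 15, 16]
sift down from index 5:
  3 vs smaller child 2 at index 11, swap → [10, 4, 11, 25, 18, 2, 13, 22, 8, 17, 24, 3, 15, 16]
sift down from index 4:
  18 vs smaller child 17 at index 9, swap → [10, 4, 11, 25, 17, 2, 13, 22, 8, 18, 24, 3, 15, 16]
sift down from index 3:
  25 vs smaller child 8 at index 8, swap → [10, 4, 11, 8, 17, 2, 13, 22, 25, 18, 24, 3, 15, 16]
sift down from index 2:
  11 vs smaller child 2 at index 5, swap → [10, 4, 2, 8, 17, 11, 13, 22, 25, 18, 24, 3, 15, 16]
  11 vs smaller child 3 at index 11, swap → [10, 4, 2, 8, 17, 3, 13, 22, 25, 18, 24, 11, 15, 16]
sift down from index 1: already satisfies heap property
sift down from index 0:
  10 vs smaller child 2 at index 2, swap → [2, 4, 10, 8, 17, 3, 13, 22, 25, 18, 24, 11, 15, 16]
  10 vs smaller child 3 at index 5, swap → [2, 4, 3, 8, 17, 10, 13, 22, 25, 18, 24, 11, 15, 16]
resulting array: [2, 4, 3, 8, 17, 10, 13, 22, 25, 18, 24, 11, 15, 16]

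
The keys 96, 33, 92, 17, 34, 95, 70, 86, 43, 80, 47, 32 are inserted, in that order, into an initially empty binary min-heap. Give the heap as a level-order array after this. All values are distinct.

Insert 96:
  append 96 at index 0 → [96] (no swap needed)
Insert 33:
  append 33 at index 1 → [96, 33]
  33 < parent 96 at index 0, swap → [33, 96]
Insert 92:
  append 92 at index 2 → [33, 96, 92] (no swap needed)
Insert 17:
  append 17 at index 3 → [33, 96, 92, 17]
  17 < parent 96 at index 1, swap → [33, 17, 92, 96]
  17 < parent 33 at index 0, swap → [17, 33, 92, 96]
Insert 34:
  append 34 at index 4 → [17, 33, 92, 96, 34] (no swap needed)
Insert 95:
  append 95 at index 5 → [17, 33, 92, 96, 34, 95] (no swap needed)
Insert 70:
  append 70 at index 6 → [17, 33, 92, 96, 34, 95, 70]
  70 < parent 92 at index 2, swap → [17, 33, 70, 96, 34, 95, 92]
Insert 86:
  append 86 at index 7 → [17, 33, 70, 96, 34, 95, 92, 86]
  86 < parent 96 at index 3, swap → [17, 33, 70, 86, 34, 95, 92, 96]
Insert 43:
  append 43 at index 8 → [17, 33, 70, 86, 34, 95, 92, 96, 43]
  43 < parent 86 at index 3, swap → [17, 33, 70, 43, 34, 95, 92, 96, 86]
Insert 80:
  append 80 at index 9 → [17, 33, 70, 43, 34, 95, 92, 96, 86, 80] (no swap needed)
Insert 47:
  append 47 at index 10 → [17, 33, 70, 43, 34, 95, 92, 96, 86, 80, 47] (no swap needed)
Insert 32:
  append 32 at index 11 → [17, 33, 70, 43, 34, 95, 92, 96, 86, 80, 47, 32]
  32 < parent 95 at index 5, swap → [17, 33, 70, 43, 34, 32, 92, 96, 86, 80, 47, 95]
  32 < parent 70 at index 2, swap → [17, 33, 32, 43, 34, 70, 92, 96, 86, 80, 47, 95]

[17, 33, 32, 43, 34, 70, 92, 96, 86, 80, 47, 95]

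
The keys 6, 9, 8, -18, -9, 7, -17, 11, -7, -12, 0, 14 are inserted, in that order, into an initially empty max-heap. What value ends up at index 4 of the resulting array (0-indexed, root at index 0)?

0

Insert 6:
  append 6 at index 0 → [6] (no swap needed)
Insert 9:
  append 9 at index 1 → [6, 9]
  9 > parent 6 at index 0, swap → [9, 6]
Insert 8:
  append 8 at index 2 → [9, 6, 8] (no swap needed)
Insert -18:
  append -18 at index 3 → [9, 6, 8, -18] (no swap needed)
Insert -9:
  append -9 at index 4 → [9, 6, 8, -18, -9] (no swap needed)
Insert 7:
  append 7 at index 5 → [9, 6, 8, -18, -9, 7] (no swap needed)
Insert -17:
  append -17 at index 6 → [9, 6, 8, -18, -9, 7, -17] (no swap needed)
Insert 11:
  append 11 at index 7 → [9, 6, 8, -18, -9, 7, -17, 11]
  11 > parent -18 at index 3, swap → [9, 6, 8, 11, -9, 7, -17, -18]
  11 > parent 6 at index 1, swap → [9, 11, 8, 6, -9, 7, -17, -18]
  11 > parent 9 at index 0, swap → [11, 9, 8, 6, -9, 7, -17, -18]
Insert -7:
  append -7 at index 8 → [11, 9, 8, 6, -9, 7, -17, -18, -7] (no swap needed)
Insert -12:
  append -12 at index 9 → [11, 9, 8, 6, -9, 7, -17, -18, -7, -12] (no swap needed)
Insert 0:
  append 0 at index 10 → [11, 9, 8, 6, -9, 7, -17, -18, -7, -12, 0]
  0 > parent -9 at index 4, swap → [11, 9, 8, 6, 0, 7, -17, -18, -7, -12, -9]
Insert 14:
  append 14 at index 11 → [11, 9, 8, 6, 0, 7, -17, -18, -7, -12, -9, 14]
  14 > parent 7 at index 5, swap → [11, 9, 8, 6, 0, 14, -17, -18, -7, -12, -9, 7]
  14 > parent 8 at index 2, swap → [11, 9, 14, 6, 0, 8, -17, -18, -7, -12, -9, 7]
  14 > parent 11 at index 0, swap → [14, 9, 11, 6, 0, 8, -17, -18, -7, -12, -9, 7]
resulting array: [14, 9, 11, 6, 0, 8, -17, -18, -7, -12, -9, 7]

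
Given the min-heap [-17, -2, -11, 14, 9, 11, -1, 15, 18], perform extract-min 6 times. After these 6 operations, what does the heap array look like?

extract-min #1 returns -17:
  remove root -17; move last element 18 to root → [18, -2, -11, 14, 9, 11, -1, 15]
  18 vs smaller child -11 at index 2, swap → [-11, -2, 18, 14, 9, 11, -1, 15]
  18 vs smaller child -1 at index 6, swap → [-11, -2, -1, 14, 9, 11, 18, 15]
extract-min #2 returns -11:
  remove root -11; move last element 15 to root → [15, -2, -1, 14, 9, 11, 18]
  15 vs smaller child -2 at index 1, swap → [-2, 15, -1, 14, 9, 11, 18]
  15 vs smaller child 9 at index 4, swap → [-2, 9, -1, 14, 15, 11, 18]
extract-min #3 returns -2:
  remove root -2; move last element 18 to root → [18, 9, -1, 14, 15, 11]
  18 vs smaller child -1 at index 2, swap → [-1, 9, 18, 14, 15, 11]
  18 vs only child 11 at index 5, swap → [-1, 9, 11, 14, 15, 18]
extract-min #4 returns -1:
  remove root -1; move last element 18 to root → [18, 9, 11, 14, 15]
  18 vs smaller child 9 at index 1, swap → [9, 18, 11, 14, 15]
  18 vs smaller child 14 at index 3, swap → [9, 14, 11, 18, 15]
extract-min #5 returns 9:
  remove root 9; move last element 15 to root → [15, 14, 11, 18]
  15 vs smaller child 11 at index 2, swap → [11, 14, 15, 18]
extract-min #6 returns 11:
  remove root 11; move last element 18 to root → [18, 14, 15]
  18 vs smaller child 14 at index 1, swap → [14, 18, 15]

[14, 18, 15]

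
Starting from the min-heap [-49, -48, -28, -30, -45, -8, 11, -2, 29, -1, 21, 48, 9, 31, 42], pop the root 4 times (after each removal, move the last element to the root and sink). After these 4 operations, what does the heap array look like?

[-28, -2, -8, 9, -1, 48, 11, 31, 29, 42, 21]

extract-min #1 returns -49:
  remove root -49; move last element 42 to root → [42, -48, -28, -30, -45, -8, 11, -2, 29, -1, 21, 48, 9, 31]
  42 vs smaller child -48 at index 1, swap → [-48, 42, -28, -30, -45, -8, 11, -2, 29, -1, 21, 48, 9, 31]
  42 vs smaller child -45 at index 4, swap → [-48, -45, -28, -30, 42, -8, 11, -2, 29, -1, 21, 48, 9, 31]
  42 vs smaller child -1 at index 9, swap → [-48, -45, -28, -30, -1, -8, 11, -2, 29, 42, 21, 48, 9, 31]
extract-min #2 returns -48:
  remove root -48; move last element 31 to root → [31, -45, -28, -30, -1, -8, 11, -2, 29, 42, 21, 48, 9]
  31 vs smaller child -45 at index 1, swap → [-45, 31, -28, -30, -1, -8, 11, -2, 29, 42, 21, 48, 9]
  31 vs smaller child -30 at index 3, swap → [-45, -30, -28, 31, -1, -8, 11, -2, 29, 42, 21, 48, 9]
  31 vs smaller child -2 at index 7, swap → [-45, -30, -28, -2, -1, -8, 11, 31, 29, 42, 21, 48, 9]
extract-min #3 returns -45:
  remove root -45; move last element 9 to root → [9, -30, -28, -2, -1, -8, 11, 31, 29, 42, 21, 48]
  9 vs smaller child -30 at index 1, swap → [-30, 9, -28, -2, -1, -8, 11, 31, 29, 42, 21, 48]
  9 vs smaller child -2 at index 3, swap → [-30, -2, -28, 9, -1, -8, 11, 31, 29, 42, 21, 48]
extract-min #4 returns -30:
  remove root -30; move last element 48 to root → [48, -2, -28, 9, -1, -8, 11, 31, 29, 42, 21]
  48 vs smaller child -28 at index 2, swap → [-28, -2, 48, 9, -1, -8, 11, 31, 29, 42, 21]
  48 vs smaller child -8 at index 5, swap → [-28, -2, -8, 9, -1, 48, 11, 31, 29, 42, 21]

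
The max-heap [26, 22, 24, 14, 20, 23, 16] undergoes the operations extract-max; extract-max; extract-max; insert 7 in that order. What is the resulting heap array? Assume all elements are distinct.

[22, 20, 16, 14, 7]

extract-max → returns 26:
  remove root 26; move last element 16 to root → [16, 22, 24, 14, 20, 23]
  16 vs larger child 24 at index 2, swap → [24, 22, 16, 14, 20, 23]
  16 vs only child 23 at index 5, swap → [24, 22, 23, 14, 20, 16]
extract-max → returns 24:
  remove root 24; move last element 16 to root → [16, 22, 23, 14, 20]
  16 vs larger child 23 at index 2, swap → [23, 22, 16, 14, 20]
extract-max → returns 23:
  remove root 23; move last element 20 to root → [20, 22, 16, 14]
  20 vs larger child 22 at index 1, swap → [22, 20, 16, 14]
insert 7:
  append 7 at index 4 → [22, 20, 16, 14, 7] (no swap needed)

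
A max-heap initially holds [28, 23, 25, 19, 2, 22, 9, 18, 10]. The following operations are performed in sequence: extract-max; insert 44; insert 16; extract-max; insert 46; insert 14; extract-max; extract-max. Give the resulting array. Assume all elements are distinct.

[23, 19, 22, 18, 16, 10, 9, 14, 2]

extract-max → returns 28:
  remove root 28; move last element 10 to root → [10, 23, 25, 19, 2, 22, 9, 18]
  10 vs larger child 25 at index 2, swap → [25, 23, 10, 19, 2, 22, 9, 18]
  10 vs larger child 22 at index 5, swap → [25, 23, 22, 19, 2, 10, 9, 18]
insert 44:
  append 44 at index 8 → [25, 23, 22, 19, 2, 10, 9, 18, 44]
  44 > parent 19 at index 3, swap → [25, 23, 22, 44, 2, 10, 9, 18, 19]
  44 > parent 23 at index 1, swap → [25, 44, 22, 23, 2, 10, 9, 18, 19]
  44 > parent 25 at index 0, swap → [44, 25, 22, 23, 2, 10, 9, 18, 19]
insert 16:
  append 16 at index 9 → [44, 25, 22, 23, 2, 10, 9, 18, 19, 16]
  16 > parent 2 at index 4, swap → [44, 25, 22, 23, 16, 10, 9, 18, 19, 2]
extract-max → returns 44:
  remove root 44; move last element 2 to root → [2, 25, 22, 23, 16, 10, 9, 18, 19]
  2 vs larger child 25 at index 1, swap → [25, 2, 22, 23, 16, 10, 9, 18, 19]
  2 vs larger child 23 at index 3, swap → [25, 23, 22, 2, 16, 10, 9, 18, 19]
  2 vs larger child 19 at index 8, swap → [25, 23, 22, 19, 16, 10, 9, 18, 2]
insert 46:
  append 46 at index 9 → [25, 23, 22, 19, 16, 10, 9, 18, 2, 46]
  46 > parent 16 at index 4, swap → [25, 23, 22, 19, 46, 10, 9, 18, 2, 16]
  46 > parent 23 at index 1, swap → [25, 46, 22, 19, 23, 10, 9, 18, 2, 16]
  46 > parent 25 at index 0, swap → [46, 25, 22, 19, 23, 10, 9, 18, 2, 16]
insert 14:
  append 14 at index 10 → [46, 25, 22, 19, 23, 10, 9, 18, 2, 16, 14] (no swap needed)
extract-max → returns 46:
  remove root 46; move last element 14 to root → [14, 25, 22, 19, 23, 10, 9, 18, 2, 16]
  14 vs larger child 25 at index 1, swap → [25, 14, 22, 19, 23, 10, 9, 18, 2, 16]
  14 vs larger child 23 at index 4, swap → [25, 23, 22, 19, 14, 10, 9, 18, 2, 16]
  14 vs only child 16 at index 9, swap → [25, 23, 22, 19, 16, 10, 9, 18, 2, 14]
extract-max → returns 25:
  remove root 25; move last element 14 to root → [14, 23, 22, 19, 16, 10, 9, 18, 2]
  14 vs larger child 23 at index 1, swap → [23, 14, 22, 19, 16, 10, 9, 18, 2]
  14 vs larger child 19 at index 3, swap → [23, 19, 22, 14, 16, 10, 9, 18, 2]
  14 vs larger child 18 at index 7, swap → [23, 19, 22, 18, 16, 10, 9, 14, 2]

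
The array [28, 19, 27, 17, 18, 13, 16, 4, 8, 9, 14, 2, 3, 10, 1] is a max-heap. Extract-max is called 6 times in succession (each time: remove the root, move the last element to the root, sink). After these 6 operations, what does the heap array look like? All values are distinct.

[14, 9, 13, 8, 2, 1, 10, 4, 3]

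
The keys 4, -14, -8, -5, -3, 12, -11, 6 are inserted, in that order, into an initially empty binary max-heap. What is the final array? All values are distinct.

Insert 4:
  append 4 at index 0 → [4] (no swap needed)
Insert -14:
  append -14 at index 1 → [4, -14] (no swap needed)
Insert -8:
  append -8 at index 2 → [4, -14, -8] (no swap needed)
Insert -5:
  append -5 at index 3 → [4, -14, -8, -5]
  -5 > parent -14 at index 1, swap → [4, -5, -8, -14]
Insert -3:
  append -3 at index 4 → [4, -5, -8, -14, -3]
  -3 > parent -5 at index 1, swap → [4, -3, -8, -14, -5]
Insert 12:
  append 12 at index 5 → [4, -3, -8, -14, -5, 12]
  12 > parent -8 at index 2, swap → [4, -3, 12, -14, -5, -8]
  12 > parent 4 at index 0, swap → [12, -3, 4, -14, -5, -8]
Insert -11:
  append -11 at index 6 → [12, -3, 4, -14, -5, -8, -11] (no swap needed)
Insert 6:
  append 6 at index 7 → [12, -3, 4, -14, -5, -8, -11, 6]
  6 > parent -14 at index 3, swap → [12, -3, 4, 6, -5, -8, -11, -14]
  6 > parent -3 at index 1, swap → [12, 6, 4, -3, -5, -8, -11, -14]

[12, 6, 4, -3, -5, -8, -11, -14]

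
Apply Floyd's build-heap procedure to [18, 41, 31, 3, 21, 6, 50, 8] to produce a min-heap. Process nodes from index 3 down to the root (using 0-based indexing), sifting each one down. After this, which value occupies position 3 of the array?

18

sift down from index 3: already satisfies heap property
sift down from index 2:
  31 vs smaller child 6 at index 5, swap → [18, 41, 6, 3, 21, 31, 50, 8]
sift down from index 1:
  41 vs smaller child 3 at index 3, swap → [18, 3, 6, 41, 21, 31, 50, 8]
  41 vs only child 8 at index 7, swap → [18, 3, 6, 8, 21, 31, 50, 41]
sift down from index 0:
  18 vs smaller child 3 at index 1, swap → [3, 18, 6, 8, 21, 31, 50, 41]
  18 vs smaller child 8 at index 3, swap → [3, 8, 6, 18, 21, 31, 50, 41]
resulting array: [3, 8, 6, 18, 21, 31, 50, 41]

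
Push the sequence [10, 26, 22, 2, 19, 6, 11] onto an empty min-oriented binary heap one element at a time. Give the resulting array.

Insert 10:
  append 10 at index 0 → [10] (no swap needed)
Insert 26:
  append 26 at index 1 → [10, 26] (no swap needed)
Insert 22:
  append 22 at index 2 → [10, 26, 22] (no swap needed)
Insert 2:
  append 2 at index 3 → [10, 26, 22, 2]
  2 < parent 26 at index 1, swap → [10, 2, 22, 26]
  2 < parent 10 at index 0, swap → [2, 10, 22, 26]
Insert 19:
  append 19 at index 4 → [2, 10, 22, 26, 19] (no swap needed)
Insert 6:
  append 6 at index 5 → [2, 10, 22, 26, 19, 6]
  6 < parent 22 at index 2, swap → [2, 10, 6, 26, 19, 22]
Insert 11:
  append 11 at index 6 → [2, 10, 6, 26, 19, 22, 11] (no swap needed)

[2, 10, 6, 26, 19, 22, 11]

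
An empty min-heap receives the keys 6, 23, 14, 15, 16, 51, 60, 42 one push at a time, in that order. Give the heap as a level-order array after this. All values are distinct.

Insert 6:
  append 6 at index 0 → [6] (no swap needed)
Insert 23:
  append 23 at index 1 → [6, 23] (no swap needed)
Insert 14:
  append 14 at index 2 → [6, 23, 14] (no swap needed)
Insert 15:
  append 15 at index 3 → [6, 23, 14, 15]
  15 < parent 23 at index 1, swap → [6, 15, 14, 23]
Insert 16:
  append 16 at index 4 → [6, 15, 14, 23, 16] (no swap needed)
Insert 51:
  append 51 at index 5 → [6, 15, 14, 23, 16, 51] (no swap needed)
Insert 60:
  append 60 at index 6 → [6, 15, 14, 23, 16, 51, 60] (no swap needed)
Insert 42:
  append 42 at index 7 → [6, 15, 14, 23, 16, 51, 60, 42] (no swap needed)

[6, 15, 14, 23, 16, 51, 60, 42]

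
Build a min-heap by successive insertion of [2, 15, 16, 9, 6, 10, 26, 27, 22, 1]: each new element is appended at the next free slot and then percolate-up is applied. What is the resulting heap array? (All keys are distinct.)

Insert 2:
  append 2 at index 0 → [2] (no swap needed)
Insert 15:
  append 15 at index 1 → [2, 15] (no swap needed)
Insert 16:
  append 16 at index 2 → [2, 15, 16] (no swap needed)
Insert 9:
  append 9 at index 3 → [2, 15, 16, 9]
  9 < parent 15 at index 1, swap → [2, 9, 16, 15]
Insert 6:
  append 6 at index 4 → [2, 9, 16, 15, 6]
  6 < parent 9 at index 1, swap → [2, 6, 16, 15, 9]
Insert 10:
  append 10 at index 5 → [2, 6, 16, 15, 9, 10]
  10 < parent 16 at index 2, swap → [2, 6, 10, 15, 9, 16]
Insert 26:
  append 26 at index 6 → [2, 6, 10, 15, 9, 16, 26] (no swap needed)
Insert 27:
  append 27 at index 7 → [2, 6, 10, 15, 9, 16, 26, 27] (no swap needed)
Insert 22:
  append 22 at index 8 → [2, 6, 10, 15, 9, 16, 26, 27, 22] (no swap needed)
Insert 1:
  append 1 at index 9 → [2, 6, 10, 15, 9, 16, 26, 27, 22, 1]
  1 < parent 9 at index 4, swap → [2, 6, 10, 15, 1, 16, 26, 27, 22, 9]
  1 < parent 6 at index 1, swap → [2, 1, 10, 15, 6, 16, 26, 27, 22, 9]
  1 < parent 2 at index 0, swap → [1, 2, 10, 15, 6, 16, 26, 27, 22, 9]

[1, 2, 10, 15, 6, 16, 26, 27, 22, 9]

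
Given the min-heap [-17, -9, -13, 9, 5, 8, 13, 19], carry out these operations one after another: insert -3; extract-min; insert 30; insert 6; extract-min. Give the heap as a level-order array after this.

insert -3:
  append -3 at index 8 → [-17, -9, -13, 9, 5, 8, 13, 19, -3]
  -3 < parent 9 at index 3, swap → [-17, -9, -13, -3, 5, 8, 13, 19, 9]
extract-min → returns -17:
  remove root -17; move last element 9 to root → [9, -9, -13, -3, 5, 8, 13, 19]
  9 vs smaller child -13 at index 2, swap → [-13, -9, 9, -3, 5, 8, 13, 19]
  9 vs smaller child 8 at index 5, swap → [-13, -9, 8, -3, 5, 9, 13, 19]
insert 30:
  append 30 at index 8 → [-13, -9, 8, -3, 5, 9, 13, 19, 30] (no swap needed)
insert 6:
  append 6 at index 9 → [-13, -9, 8, -3, 5, 9, 13, 19, 30, 6] (no swap needed)
extract-min → returns -13:
  remove root -13; move last element 6 to root → [6, -9, 8, -3, 5, 9, 13, 19, 30]
  6 vs smaller child -9 at index 1, swap → [-9, 6, 8, -3, 5, 9, 13, 19, 30]
  6 vs smaller child -3 at index 3, swap → [-9, -3, 8, 6, 5, 9, 13, 19, 30]

[-9, -3, 8, 6, 5, 9, 13, 19, 30]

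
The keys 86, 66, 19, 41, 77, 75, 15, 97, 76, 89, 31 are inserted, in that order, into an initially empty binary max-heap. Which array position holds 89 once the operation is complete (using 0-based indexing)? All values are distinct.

Insert 86:
  append 86 at index 0 → [86] (no swap needed)
Insert 66:
  append 66 at index 1 → [86, 66] (no swap needed)
Insert 19:
  append 19 at index 2 → [86, 66, 19] (no swap needed)
Insert 41:
  append 41 at index 3 → [86, 66, 19, 41] (no swap needed)
Insert 77:
  append 77 at index 4 → [86, 66, 19, 41, 77]
  77 > parent 66 at index 1, swap → [86, 77, 19, 41, 66]
Insert 75:
  append 75 at index 5 → [86, 77, 19, 41, 66, 75]
  75 > parent 19 at index 2, swap → [86, 77, 75, 41, 66, 19]
Insert 15:
  append 15 at index 6 → [86, 77, 75, 41, 66, 19, 15] (no swap needed)
Insert 97:
  append 97 at index 7 → [86, 77, 75, 41, 66, 19, 15, 97]
  97 > parent 41 at index 3, swap → [86, 77, 75, 97, 66, 19, 15, 41]
  97 > parent 77 at index 1, swap → [86, 97, 75, 77, 66, 19, 15, 41]
  97 > parent 86 at index 0, swap → [97, 86, 75, 77, 66, 19, 15, 41]
Insert 76:
  append 76 at index 8 → [97, 86, 75, 77, 66, 19, 15, 41, 76] (no swap needed)
Insert 89:
  append 89 at index 9 → [97, 86, 75, 77, 66, 19, 15, 41, 76, 89]
  89 > parent 66 at index 4, swap → [97, 86, 75, 77, 89, 19, 15, 41, 76, 66]
  89 > parent 86 at index 1, swap → [97, 89, 75, 77, 86, 19, 15, 41, 76, 66]
Insert 31:
  append 31 at index 10 → [97, 89, 75, 77, 86, 19, 15, 41, 76, 66, 31] (no swap needed)
resulting array: [97, 89, 75, 77, 86, 19, 15, 41, 76, 66, 31]

1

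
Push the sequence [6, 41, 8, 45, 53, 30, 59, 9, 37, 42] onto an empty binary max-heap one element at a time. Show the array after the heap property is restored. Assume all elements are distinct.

Insert 6:
  append 6 at index 0 → [6] (no swap needed)
Insert 41:
  append 41 at index 1 → [6, 41]
  41 > parent 6 at index 0, swap → [41, 6]
Insert 8:
  append 8 at index 2 → [41, 6, 8] (no swap needed)
Insert 45:
  append 45 at index 3 → [41, 6, 8, 45]
  45 > parent 6 at index 1, swap → [41, 45, 8, 6]
  45 > parent 41 at index 0, swap → [45, 41, 8, 6]
Insert 53:
  append 53 at index 4 → [45, 41, 8, 6, 53]
  53 > parent 41 at index 1, swap → [45, 53, 8, 6, 41]
  53 > parent 45 at index 0, swap → [53, 45, 8, 6, 41]
Insert 30:
  append 30 at index 5 → [53, 45, 8, 6, 41, 30]
  30 > parent 8 at index 2, swap → [53, 45, 30, 6, 41, 8]
Insert 59:
  append 59 at index 6 → [53, 45, 30, 6, 41, 8, 59]
  59 > parent 30 at index 2, swap → [53, 45, 59, 6, 41, 8, 30]
  59 > parent 53 at index 0, swap → [59, 45, 53, 6, 41, 8, 30]
Insert 9:
  append 9 at index 7 → [59, 45, 53, 6, 41, 8, 30, 9]
  9 > parent 6 at index 3, swap → [59, 45, 53, 9, 41, 8, 30, 6]
Insert 37:
  append 37 at index 8 → [59, 45, 53, 9, 41, 8, 30, 6, 37]
  37 > parent 9 at index 3, swap → [59, 45, 53, 37, 41, 8, 30, 6, 9]
Insert 42:
  append 42 at index 9 → [59, 45, 53, 37, 41, 8, 30, 6, 9, 42]
  42 > parent 41 at index 4, swap → [59, 45, 53, 37, 42, 8, 30, 6, 9, 41]

[59, 45, 53, 37, 42, 8, 30, 6, 9, 41]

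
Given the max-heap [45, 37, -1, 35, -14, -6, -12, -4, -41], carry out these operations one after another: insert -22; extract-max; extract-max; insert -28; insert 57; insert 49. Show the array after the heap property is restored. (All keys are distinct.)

[57, 49, -1, -22, 35, -6, -12, -41, -28, -14, -4]

insert -22:
  append -22 at index 9 → [45, 37, -1, 35, -14, -6, -12, -4, -41, -22] (no swap needed)
extract-max → returns 45:
  remove root 45; move last element -22 to root → [-22, 37, -1, 35, -14, -6, -12, -4, -41]
  -22 vs larger child 37 at index 1, swap → [37, -22, -1, 35, -14, -6, -12, -4, -41]
  -22 vs larger child 35 at index 3, swap → [37, 35, -1, -22, -14, -6, -12, -4, -41]
  -22 vs larger child -4 at index 7, swap → [37, 35, -1, -4, -14, -6, -12, -22, -41]
extract-max → returns 37:
  remove root 37; move last element -41 to root → [-41, 35, -1, -4, -14, -6, -12, -22]
  -41 vs larger child 35 at index 1, swap → [35, -41, -1, -4, -14, -6, -12, -22]
  -41 vs larger child -4 at index 3, swap → [35, -4, -1, -41, -14, -6, -12, -22]
  -41 vs only child -22 at index 7, swap → [35, -4, -1, -22, -14, -6, -12, -41]
insert -28:
  append -28 at index 8 → [35, -4, -1, -22, -14, -6, -12, -41, -28] (no swap needed)
insert 57:
  append 57 at index 9 → [35, -4, -1, -22, -14, -6, -12, -41, -28, 57]
  57 > parent -14 at index 4, swap → [35, -4, -1, -22, 57, -6, -12, -41, -28, -14]
  57 > parent -4 at index 1, swap → [35, 57, -1, -22, -4, -6, -12, -41, -28, -14]
  57 > parent 35 at index 0, swap → [57, 35, -1, -22, -4, -6, -12, -41, -28, -14]
insert 49:
  append 49 at index 10 → [57, 35, -1, -22, -4, -6, -12, -41, -28, -14, 49]
  49 > parent -4 at index 4, swap → [57, 35, -1, -22, 49, -6, -12, -41, -28, -14, -4]
  49 > parent 35 at index 1, swap → [57, 49, -1, -22, 35, -6, -12, -41, -28, -14, -4]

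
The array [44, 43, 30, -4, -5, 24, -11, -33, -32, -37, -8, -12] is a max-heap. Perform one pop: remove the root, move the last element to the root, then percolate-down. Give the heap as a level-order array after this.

[43, -4, 30, -12, -5, 24, -11, -33, -32, -37, -8]

remove root 44; move last element -12 to root → [-12, 43, 30, -4, -5, 24, -11, -33, -32, -37, -8]
-12 vs larger child 43 at index 1, swap → [43, -12, 30, -4, -5, 24, -11, -33, -32, -37, -8]
-12 vs larger child -4 at index 3, swap → [43, -4, 30, -12, -5, 24, -11, -33, -32, -37, -8]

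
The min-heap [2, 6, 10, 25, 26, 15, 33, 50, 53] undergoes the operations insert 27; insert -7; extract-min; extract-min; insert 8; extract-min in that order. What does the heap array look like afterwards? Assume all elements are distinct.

[8, 25, 10, 27, 26, 15, 33, 50, 53]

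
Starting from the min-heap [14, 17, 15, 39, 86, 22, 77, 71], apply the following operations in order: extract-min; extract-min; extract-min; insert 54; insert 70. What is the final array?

extract-min → returns 14:
  remove root 14; move last element 71 to root → [71, 17, 15, 39, 86, 22, 77]
  71 vs smaller child 15 at index 2, swap → [15, 17, 71, 39, 86, 22, 77]
  71 vs smaller child 22 at index 5, swap → [15, 17, 22, 39, 86, 71, 77]
extract-min → returns 15:
  remove root 15; move last element 77 to root → [77, 17, 22, 39, 86, 71]
  77 vs smaller child 17 at index 1, swap → [17, 77, 22, 39, 86, 71]
  77 vs smaller child 39 at index 3, swap → [17, 39, 22, 77, 86, 71]
extract-min → returns 17:
  remove root 17; move last element 71 to root → [71, 39, 22, 77, 86]
  71 vs smaller child 22 at index 2, swap → [22, 39, 71, 77, 86]
insert 54:
  append 54 at index 5 → [22, 39, 71, 77, 86, 54]
  54 < parent 71 at index 2, swap → [22, 39, 54, 77, 86, 71]
insert 70:
  append 70 at index 6 → [22, 39, 54, 77, 86, 71, 70] (no swap needed)

[22, 39, 54, 77, 86, 71, 70]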